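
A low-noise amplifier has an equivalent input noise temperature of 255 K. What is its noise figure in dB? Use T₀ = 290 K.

F = 1 + T_e/T₀ = 1 + 255/290 = 1.87931
NF = 10 log₁₀(1.87931) = 2.74 dB

2.74 dB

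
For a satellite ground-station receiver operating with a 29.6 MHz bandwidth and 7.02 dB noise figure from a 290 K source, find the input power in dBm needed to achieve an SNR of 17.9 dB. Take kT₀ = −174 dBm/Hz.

−74.4 dBm

Sensitivity = −174 + 10 log₁₀(B) + NF + SNR_min
= −174 + 74.71 + 7.02 + 17.9
= −74.37 dBm → −74.4 dBm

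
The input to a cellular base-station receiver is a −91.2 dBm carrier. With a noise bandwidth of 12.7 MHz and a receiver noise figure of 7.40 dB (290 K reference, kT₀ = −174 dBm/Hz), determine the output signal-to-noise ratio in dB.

4.4 dB

Noise floor: N = −174 + 10 log₁₀(B) + NF
10 log₁₀(1.27×10⁷) = 71.04 dB
N = −174 + 71.04 + 7.40 = −95.56 dBm
SNR = P_sig − N = −91.2 − (−95.56) = 4.36 dB → 4.4 dB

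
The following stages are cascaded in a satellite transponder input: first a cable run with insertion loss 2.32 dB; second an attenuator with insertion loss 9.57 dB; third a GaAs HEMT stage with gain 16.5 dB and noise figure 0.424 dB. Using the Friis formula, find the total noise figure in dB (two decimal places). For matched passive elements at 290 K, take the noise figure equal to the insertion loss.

12.31 dB

Convert to linear (a loss of L dB is a gain of −L dB): F_i = 10^(NF_i/10), G_i = 10^(G_i,dB/10)
  Stage 1: F_1 = 10^(2.32/10) = 1.706, G_1 = 10^(−2.32/10) = 0.5861
  Stage 2: F_2 = 10^(9.57/10) = 9.057, G_2 = 10^(−9.57/10) = 0.1104
  Stage 3: F_3 = 10^(0.424/10) = 1.103, G_3 = 10^(16.5/10) = 44.67
Friis cascade:
  F = 1.706 + (9.057 − 1)/0.5861 + (1.103 − 1)/0.06471 = 17.04
NF = 10 log₁₀(17.04) = 12.31 dB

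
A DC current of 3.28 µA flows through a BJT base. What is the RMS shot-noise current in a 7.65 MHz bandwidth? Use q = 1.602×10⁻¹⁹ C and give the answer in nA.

2.84 nA

I_n = √(2qI·B)
2qI·B = 2 × 1.602×10⁻¹⁹ × 3.28×10⁻⁶ × 7.65×10⁶ = 8.04×10⁻¹⁸ A²
I_n = √(8.04×10⁻¹⁸) = 2.84×10⁻⁹ A = 2.84 nA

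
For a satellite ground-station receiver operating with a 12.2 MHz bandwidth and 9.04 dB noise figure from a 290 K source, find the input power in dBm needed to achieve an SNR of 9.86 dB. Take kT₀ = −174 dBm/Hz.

Sensitivity = −174 + 10 log₁₀(B) + NF + SNR_min
= −174 + 70.86 + 9.04 + 9.86
= −84.24 dBm → −84.2 dBm

−84.2 dBm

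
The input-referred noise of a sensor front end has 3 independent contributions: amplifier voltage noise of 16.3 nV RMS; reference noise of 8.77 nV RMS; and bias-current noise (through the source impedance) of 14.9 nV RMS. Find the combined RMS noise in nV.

23.8 nV

Uncorrelated sources add in power (mean-square): V_tot = √(ΣV_i²)
V_tot = √[(1.63×10⁻⁸)² + (8.77×10⁻⁹)² + (1.49×10⁻⁸)²] = 2.38×10⁻⁸ V = 23.8 nV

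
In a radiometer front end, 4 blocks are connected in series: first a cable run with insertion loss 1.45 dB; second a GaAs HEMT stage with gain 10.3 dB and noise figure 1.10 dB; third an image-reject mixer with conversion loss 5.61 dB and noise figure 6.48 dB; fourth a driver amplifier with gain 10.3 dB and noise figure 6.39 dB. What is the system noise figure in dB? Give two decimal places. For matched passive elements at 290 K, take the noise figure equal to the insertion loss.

5.84 dB

Convert to linear (a loss of L dB is a gain of −L dB): F_i = 10^(NF_i/10), G_i = 10^(G_i,dB/10)
  Stage 1: F_1 = 10^(1.45/10) = 1.396, G_1 = 10^(−1.45/10) = 0.7161
  Stage 2: F_2 = 10^(1.10/10) = 1.288, G_2 = 10^(10.3/10) = 10.72
  Stage 3: F_3 = 10^(6.48/10) = 4.446, G_3 = 10^(−5.61/10) = 0.2748
  Stage 4: F_4 = 10^(6.39/10) = 4.355, G_4 = 10^(10.3/10) = 10.72
Friis cascade:
  F = 1.396 + (1.288 − 1)/0.7161 + (4.446 − 1)/7.674 + (4.355 − 1)/2.109 = 3.839
NF = 10 log₁₀(3.839) = 5.84 dB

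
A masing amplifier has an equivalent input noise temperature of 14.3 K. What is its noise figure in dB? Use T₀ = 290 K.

0.209 dB

F = 1 + T_e/T₀ = 1 + 14.3/290 = 1.04931
NF = 10 log₁₀(1.04931) = 0.209 dB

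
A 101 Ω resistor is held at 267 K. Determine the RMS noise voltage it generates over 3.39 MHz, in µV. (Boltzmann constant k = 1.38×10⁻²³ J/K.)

V_n = √(4kTRB)
4kTRB = 4 × 1.38×10⁻²³ × 267 × 1.01×10² × 3.39×10⁶ = 5.05×10⁻¹² V²
V_n = √(5.05×10⁻¹²) = 2.25×10⁻⁶ V = 2.25 µV

2.25 µV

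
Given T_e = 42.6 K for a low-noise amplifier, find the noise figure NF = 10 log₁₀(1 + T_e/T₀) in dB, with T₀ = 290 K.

0.595 dB

F = 1 + T_e/T₀ = 1 + 42.6/290 = 1.1469
NF = 10 log₁₀(1.1469) = 0.595 dB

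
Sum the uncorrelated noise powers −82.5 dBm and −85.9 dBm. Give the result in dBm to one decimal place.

Convert to linear, add, convert back:
P₁ = 5.62×10⁻¹² W, P₂ = 2.57×10⁻¹² W
P_tot = 8.19×10⁻¹² W → 10 log₁₀(P_tot / 10⁻³) = −80.9 dBm

−80.9 dBm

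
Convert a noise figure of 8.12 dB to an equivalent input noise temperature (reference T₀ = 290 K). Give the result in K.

F = 10^(8.12/10) = 6.48634
T_e = (F − 1)·T₀ = (6.48634 − 1) × 290 = 1591 K

1591 K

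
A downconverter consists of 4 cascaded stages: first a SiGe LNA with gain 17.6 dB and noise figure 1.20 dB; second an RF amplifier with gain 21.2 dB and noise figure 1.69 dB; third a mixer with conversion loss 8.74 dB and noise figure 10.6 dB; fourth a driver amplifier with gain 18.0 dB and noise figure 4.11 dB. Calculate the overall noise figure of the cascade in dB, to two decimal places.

Convert to linear (a loss of L dB is a gain of −L dB): F_i = 10^(NF_i/10), G_i = 10^(G_i,dB/10)
  Stage 1: F_1 = 10^(1.20/10) = 1.318, G_1 = 10^(17.6/10) = 57.54
  Stage 2: F_2 = 10^(1.69/10) = 1.476, G_2 = 10^(21.2/10) = 131.8
  Stage 3: F_3 = 10^(10.6/10) = 11.48, G_3 = 10^(−8.74/10) = 0.1337
  Stage 4: F_4 = 10^(4.11/10) = 2.576, G_4 = 10^(18.0/10) = 63.10
Friis cascade:
  F = 1.318 + (1.476 − 1)/57.54 + (11.48 − 1)/7586 + (2.576 − 1)/1014 = 1.329
NF = 10 log₁₀(1.329) = 1.24 dB

1.24 dB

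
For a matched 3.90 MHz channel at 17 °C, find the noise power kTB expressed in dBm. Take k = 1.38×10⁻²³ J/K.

T = 17 °C + 273.15 = 290.15 K
P_n = kTB = 1.38×10⁻²³ × 290.15 × 3.90×10⁶ = 1.56×10⁻¹⁴ W
In dBm: 10 log₁₀(1.56×10⁻¹⁴ / 10⁻³) = −108.1 dBm

−108.1 dBm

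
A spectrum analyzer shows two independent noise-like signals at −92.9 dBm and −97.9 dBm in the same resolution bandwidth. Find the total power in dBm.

−91.7 dBm

Convert to linear, add, convert back:
P₁ = 5.13×10⁻¹³ W, P₂ = 1.62×10⁻¹³ W
P_tot = 6.75×10⁻¹³ W → 10 log₁₀(P_tot / 10⁻³) = −91.7 dBm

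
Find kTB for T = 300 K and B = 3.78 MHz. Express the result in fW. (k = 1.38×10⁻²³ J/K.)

P_n = kTB = 1.38×10⁻²³ × 300 × 3.78×10⁶ = 1.56×10⁻¹⁴ W = 15.6 fW

15.6 fW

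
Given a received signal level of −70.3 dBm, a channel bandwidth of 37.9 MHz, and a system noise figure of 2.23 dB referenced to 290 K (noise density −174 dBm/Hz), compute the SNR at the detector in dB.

Noise floor: N = −174 + 10 log₁₀(B) + NF
10 log₁₀(3.79×10⁷) = 75.79 dB
N = −174 + 75.79 + 2.23 = −95.98 dBm
SNR = P_sig − N = −70.3 − (−95.98) = 25.68 dB → 25.7 dB

25.7 dB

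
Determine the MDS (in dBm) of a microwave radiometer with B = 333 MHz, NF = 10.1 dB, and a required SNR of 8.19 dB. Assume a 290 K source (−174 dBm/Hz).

Sensitivity = −174 + 10 log₁₀(B) + NF + SNR_min
= −174 + 85.22 + 10.1 + 8.19
= −70.49 dBm → −70.5 dBm

−70.5 dBm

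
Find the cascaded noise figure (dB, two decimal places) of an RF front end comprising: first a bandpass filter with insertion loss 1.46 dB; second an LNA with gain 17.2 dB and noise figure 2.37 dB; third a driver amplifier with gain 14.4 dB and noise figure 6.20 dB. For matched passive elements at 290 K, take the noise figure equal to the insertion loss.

Convert to linear (a loss of L dB is a gain of −L dB): F_i = 10^(NF_i/10), G_i = 10^(G_i,dB/10)
  Stage 1: F_1 = 10^(1.46/10) = 1.400, G_1 = 10^(−1.46/10) = 0.7145
  Stage 2: F_2 = 10^(2.37/10) = 1.726, G_2 = 10^(17.2/10) = 52.48
  Stage 3: F_3 = 10^(6.20/10) = 4.169, G_3 = 10^(14.4/10) = 27.54
Friis cascade:
  F = 1.400 + (1.726 − 1)/0.7145 + (4.169 − 1)/37.50 = 2.500
NF = 10 log₁₀(2.500) = 3.98 dB

3.98 dB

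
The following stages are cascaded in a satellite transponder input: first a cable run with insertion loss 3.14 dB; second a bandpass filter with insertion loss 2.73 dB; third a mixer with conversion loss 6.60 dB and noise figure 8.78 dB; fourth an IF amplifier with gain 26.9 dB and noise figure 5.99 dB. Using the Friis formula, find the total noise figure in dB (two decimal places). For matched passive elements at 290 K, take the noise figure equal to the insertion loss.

19.12 dB

Convert to linear (a loss of L dB is a gain of −L dB): F_i = 10^(NF_i/10), G_i = 10^(G_i,dB/10)
  Stage 1: F_1 = 10^(3.14/10) = 2.061, G_1 = 10^(−3.14/10) = 0.4853
  Stage 2: F_2 = 10^(2.73/10) = 1.875, G_2 = 10^(−2.73/10) = 0.5333
  Stage 3: F_3 = 10^(8.78/10) = 7.551, G_3 = 10^(−6.60/10) = 0.2188
  Stage 4: F_4 = 10^(5.99/10) = 3.972, G_4 = 10^(26.9/10) = 489.8
Friis cascade:
  F = 2.061 + (1.875 − 1)/0.4853 + (7.551 − 1)/0.2588 + (3.972 − 1)/0.05662 = 81.66
NF = 10 log₁₀(81.66) = 19.12 dB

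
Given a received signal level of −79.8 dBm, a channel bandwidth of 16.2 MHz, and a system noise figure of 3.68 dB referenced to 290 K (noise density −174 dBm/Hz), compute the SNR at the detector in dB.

Noise floor: N = −174 + 10 log₁₀(B) + NF
10 log₁₀(1.62×10⁷) = 72.1 dB
N = −174 + 72.1 + 3.68 = −98.22 dBm
SNR = P_sig − N = −79.8 − (−98.22) = 18.42 dB → 18.4 dB

18.4 dB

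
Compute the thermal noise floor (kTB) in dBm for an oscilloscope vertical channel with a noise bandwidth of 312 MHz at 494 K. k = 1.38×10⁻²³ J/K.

−86.7 dBm

P_n = kTB = 1.38×10⁻²³ × 494 × 3.12×10⁸ = 2.13×10⁻¹² W
In dBm: 10 log₁₀(2.13×10⁻¹² / 10⁻³) = −86.7 dBm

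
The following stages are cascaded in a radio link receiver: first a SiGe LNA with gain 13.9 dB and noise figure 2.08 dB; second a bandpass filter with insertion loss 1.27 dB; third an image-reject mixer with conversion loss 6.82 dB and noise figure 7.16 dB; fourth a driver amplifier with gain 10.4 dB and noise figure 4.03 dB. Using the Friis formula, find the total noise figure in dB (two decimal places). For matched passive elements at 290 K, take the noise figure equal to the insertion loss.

Convert to linear (a loss of L dB is a gain of −L dB): F_i = 10^(NF_i/10), G_i = 10^(G_i,dB/10)
  Stage 1: F_1 = 10^(2.08/10) = 1.614, G_1 = 10^(13.9/10) = 24.55
  Stage 2: F_2 = 10^(1.27/10) = 1.340, G_2 = 10^(−1.27/10) = 0.7464
  Stage 3: F_3 = 10^(7.16/10) = 5.200, G_3 = 10^(−6.82/10) = 0.2080
  Stage 4: F_4 = 10^(4.03/10) = 2.529, G_4 = 10^(10.4/10) = 10.96
Friis cascade:
  F = 1.614 + (1.340 − 1)/24.55 + (5.200 − 1)/18.32 + (2.529 − 1)/3.811 = 2.259
NF = 10 log₁₀(2.259) = 3.54 dB

3.54 dB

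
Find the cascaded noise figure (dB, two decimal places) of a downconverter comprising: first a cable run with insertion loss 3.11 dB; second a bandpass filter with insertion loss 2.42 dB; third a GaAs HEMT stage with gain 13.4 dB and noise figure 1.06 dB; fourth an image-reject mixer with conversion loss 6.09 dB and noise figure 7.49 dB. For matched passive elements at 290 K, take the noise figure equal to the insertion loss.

7.25 dB

Convert to linear (a loss of L dB is a gain of −L dB): F_i = 10^(NF_i/10), G_i = 10^(G_i,dB/10)
  Stage 1: F_1 = 10^(3.11/10) = 2.046, G_1 = 10^(−3.11/10) = 0.4887
  Stage 2: F_2 = 10^(2.42/10) = 1.746, G_2 = 10^(−2.42/10) = 0.5728
  Stage 3: F_3 = 10^(1.06/10) = 1.276, G_3 = 10^(13.4/10) = 21.88
  Stage 4: F_4 = 10^(7.49/10) = 5.610, G_4 = 10^(−6.09/10) = 0.2460
Friis cascade:
  F = 2.046 + (1.746 − 1)/0.4887 + (1.276 − 1)/0.2799 + (5.610 − 1)/6.124 = 5.313
NF = 10 log₁₀(5.313) = 7.25 dB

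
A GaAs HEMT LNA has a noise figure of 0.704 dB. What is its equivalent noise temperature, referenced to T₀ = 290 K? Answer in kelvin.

51.0 K

F = 10^(0.704/10) = 1.17598
T_e = (F − 1)·T₀ = (1.17598 − 1) × 290 = 51.0 K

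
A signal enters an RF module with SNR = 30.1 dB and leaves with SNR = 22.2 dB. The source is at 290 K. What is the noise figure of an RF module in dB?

7.9 dB

NF (dB) = SNR_in(dB) − SNR_out(dB) when the source is at T₀
NF = 30.1 − 22.2 = 7.9 dB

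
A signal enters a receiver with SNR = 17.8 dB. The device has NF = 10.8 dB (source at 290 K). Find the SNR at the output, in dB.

7.0 dB

By definition F = SNR_in/SNR_out, so in dB: SNR_out = SNR_in − NF
SNR_out = 17.8 − 10.8 = 7.0 dB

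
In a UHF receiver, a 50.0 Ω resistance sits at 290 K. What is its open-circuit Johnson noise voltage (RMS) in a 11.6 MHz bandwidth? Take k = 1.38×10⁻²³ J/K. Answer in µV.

V_n = √(4kTRB)
4kTRB = 4 × 1.38×10⁻²³ × 290 × 5.00×10¹ × 1.16×10⁷ = 9.28×10⁻¹² V²
V_n = √(9.28×10⁻¹²) = 3.05×10⁻⁶ V = 3.05 µV

3.05 µV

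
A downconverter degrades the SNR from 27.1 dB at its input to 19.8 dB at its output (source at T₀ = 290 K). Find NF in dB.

7.3 dB

NF (dB) = SNR_in(dB) − SNR_out(dB) when the source is at T₀
NF = 27.1 − 19.8 = 7.3 dB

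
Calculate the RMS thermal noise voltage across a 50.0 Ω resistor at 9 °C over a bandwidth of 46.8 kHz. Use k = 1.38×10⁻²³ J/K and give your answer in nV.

T = 9 °C + 273.15 = 282.15 K
V_n = √(4kTRB)
4kTRB = 4 × 1.38×10⁻²³ × 282.15 × 5.00×10¹ × 4.68×10⁴ = 3.64×10⁻¹⁴ V²
V_n = √(3.64×10⁻¹⁴) = 1.91×10⁻⁷ V = 191 nV

191 nV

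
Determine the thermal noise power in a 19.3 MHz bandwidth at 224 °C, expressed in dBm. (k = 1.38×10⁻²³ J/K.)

T = 224 °C + 273.15 = 497.15 K
P_n = kTB = 1.38×10⁻²³ × 497.15 × 1.93×10⁷ = 1.32×10⁻¹³ W
In dBm: 10 log₁₀(1.32×10⁻¹³ / 10⁻³) = −98.8 dBm

−98.8 dBm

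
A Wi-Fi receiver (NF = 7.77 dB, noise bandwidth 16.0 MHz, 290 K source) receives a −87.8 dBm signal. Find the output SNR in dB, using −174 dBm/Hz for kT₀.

Noise floor: N = −174 + 10 log₁₀(B) + NF
10 log₁₀(1.60×10⁷) = 72.04 dB
N = −174 + 72.04 + 7.77 = −94.19 dBm
SNR = P_sig − N = −87.8 − (−94.19) = 6.39 dB → 6.4 dB

6.4 dB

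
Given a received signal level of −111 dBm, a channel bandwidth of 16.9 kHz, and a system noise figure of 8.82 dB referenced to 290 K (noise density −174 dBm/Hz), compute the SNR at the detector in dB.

Noise floor: N = −174 + 10 log₁₀(B) + NF
10 log₁₀(1.69×10⁴) = 42.28 dB
N = −174 + 42.28 + 8.82 = −122.90 dBm
SNR = P_sig − N = −111 − (−122.90) = 11.90 dB → 11.9 dB

11.9 dB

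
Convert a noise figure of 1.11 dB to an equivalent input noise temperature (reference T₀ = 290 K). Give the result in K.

84.5 K

F = 10^(1.11/10) = 1.29122
T_e = (F − 1)·T₀ = (1.29122 − 1) × 290 = 84.5 K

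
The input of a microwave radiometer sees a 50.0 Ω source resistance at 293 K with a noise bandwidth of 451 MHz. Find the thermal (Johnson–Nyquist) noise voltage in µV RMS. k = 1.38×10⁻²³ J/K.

19.1 µV

V_n = √(4kTRB)
4kTRB = 4 × 1.38×10⁻²³ × 293 × 5.00×10¹ × 4.51×10⁸ = 3.65×10⁻¹⁰ V²
V_n = √(3.65×10⁻¹⁰) = 1.91×10⁻⁵ V = 19.1 µV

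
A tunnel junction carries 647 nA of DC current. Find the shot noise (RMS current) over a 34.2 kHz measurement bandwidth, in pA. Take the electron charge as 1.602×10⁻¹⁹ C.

84.2 pA

I_n = √(2qI·B)
2qI·B = 2 × 1.602×10⁻¹⁹ × 6.47×10⁻⁷ × 3.42×10⁴ = 7.09×10⁻²¹ A²
I_n = √(7.09×10⁻²¹) = 8.42×10⁻¹¹ A = 84.2 pA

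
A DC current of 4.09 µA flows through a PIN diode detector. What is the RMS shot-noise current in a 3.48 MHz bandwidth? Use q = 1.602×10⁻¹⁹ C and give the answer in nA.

I_n = √(2qI·B)
2qI·B = 2 × 1.602×10⁻¹⁹ × 4.09×10⁻⁶ × 3.48×10⁶ = 4.56×10⁻¹⁸ A²
I_n = √(4.56×10⁻¹⁸) = 2.14×10⁻⁹ A = 2.14 nA

2.14 nA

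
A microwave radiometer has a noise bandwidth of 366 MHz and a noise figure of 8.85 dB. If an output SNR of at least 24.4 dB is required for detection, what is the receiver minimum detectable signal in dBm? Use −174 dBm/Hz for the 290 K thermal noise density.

Sensitivity = −174 + 10 log₁₀(B) + NF + SNR_min
= −174 + 85.63 + 8.85 + 24.4
= −55.12 dBm → −55.1 dBm

−55.1 dBm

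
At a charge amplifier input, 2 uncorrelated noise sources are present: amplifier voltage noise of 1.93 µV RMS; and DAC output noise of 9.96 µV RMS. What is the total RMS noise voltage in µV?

Uncorrelated sources add in power (mean-square): V_tot = √(ΣV_i²)
V_tot = √[(1.93×10⁻⁶)² + (9.96×10⁻⁶)²] = 1.01×10⁻⁵ V = 10.1 µV

10.1 µV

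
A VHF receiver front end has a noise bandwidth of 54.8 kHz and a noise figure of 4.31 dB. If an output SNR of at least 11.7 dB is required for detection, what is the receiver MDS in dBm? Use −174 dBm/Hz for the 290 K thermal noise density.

Sensitivity = −174 + 10 log₁₀(B) + NF + SNR_min
= −174 + 47.39 + 4.31 + 11.7
= −110.60 dBm → −110.6 dBm

−110.6 dBm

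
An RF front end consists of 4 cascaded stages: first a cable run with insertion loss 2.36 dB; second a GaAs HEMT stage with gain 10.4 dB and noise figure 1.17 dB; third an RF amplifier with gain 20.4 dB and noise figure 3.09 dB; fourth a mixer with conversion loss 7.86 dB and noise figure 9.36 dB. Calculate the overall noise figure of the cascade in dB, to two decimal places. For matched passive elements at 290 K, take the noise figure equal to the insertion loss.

3.85 dB

Convert to linear (a loss of L dB is a gain of −L dB): F_i = 10^(NF_i/10), G_i = 10^(G_i,dB/10)
  Stage 1: F_1 = 10^(2.36/10) = 1.722, G_1 = 10^(−2.36/10) = 0.5808
  Stage 2: F_2 = 10^(1.17/10) = 1.309, G_2 = 10^(10.4/10) = 10.96
  Stage 3: F_3 = 10^(3.09/10) = 2.037, G_3 = 10^(20.4/10) = 109.6
  Stage 4: F_4 = 10^(9.36/10) = 8.630, G_4 = 10^(−7.86/10) = 0.1637
Friis cascade:
  F = 1.722 + (1.309 − 1)/0.5808 + (2.037 − 1)/6.368 + (8.630 − 1)/698.2 = 2.428
NF = 10 log₁₀(2.428) = 3.85 dB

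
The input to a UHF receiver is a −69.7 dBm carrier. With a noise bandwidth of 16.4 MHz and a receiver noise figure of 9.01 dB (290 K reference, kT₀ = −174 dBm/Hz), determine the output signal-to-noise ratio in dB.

23.1 dB

Noise floor: N = −174 + 10 log₁₀(B) + NF
10 log₁₀(1.64×10⁷) = 72.15 dB
N = −174 + 72.15 + 9.01 = −92.84 dBm
SNR = P_sig − N = −69.7 − (−92.84) = 23.14 dB → 23.1 dB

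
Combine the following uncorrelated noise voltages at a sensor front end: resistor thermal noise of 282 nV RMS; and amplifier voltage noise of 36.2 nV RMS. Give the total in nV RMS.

284 nV

Uncorrelated sources add in power (mean-square): V_tot = √(ΣV_i²)
V_tot = √[(2.82×10⁻⁷)² + (3.62×10⁻⁸)²] = 2.84×10⁻⁷ V = 284 nV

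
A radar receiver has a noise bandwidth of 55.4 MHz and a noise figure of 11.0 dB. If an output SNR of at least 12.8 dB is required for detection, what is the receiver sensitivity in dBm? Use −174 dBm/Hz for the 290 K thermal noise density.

Sensitivity = −174 + 10 log₁₀(B) + NF + SNR_min
= −174 + 77.44 + 11.0 + 12.8
= −72.76 dBm → −72.8 dBm

−72.8 dBm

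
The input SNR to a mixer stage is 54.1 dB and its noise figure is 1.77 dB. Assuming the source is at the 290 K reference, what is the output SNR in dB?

52.33 dB

By definition F = SNR_in/SNR_out, so in dB: SNR_out = SNR_in − NF
SNR_out = 54.1 − 1.77 = 52.33 dB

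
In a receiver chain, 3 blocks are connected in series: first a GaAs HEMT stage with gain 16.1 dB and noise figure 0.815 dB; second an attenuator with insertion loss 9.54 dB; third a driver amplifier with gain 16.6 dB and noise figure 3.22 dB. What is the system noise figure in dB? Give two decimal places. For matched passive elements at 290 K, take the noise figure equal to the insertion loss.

Convert to linear (a loss of L dB is a gain of −L dB): F_i = 10^(NF_i/10), G_i = 10^(G_i,dB/10)
  Stage 1: F_1 = 10^(0.815/10) = 1.206, G_1 = 10^(16.1/10) = 40.74
  Stage 2: F_2 = 10^(9.54/10) = 8.995, G_2 = 10^(−9.54/10) = 0.1112
  Stage 3: F_3 = 10^(3.22/10) = 2.099, G_3 = 10^(16.6/10) = 45.71
Friis cascade:
  F = 1.206 + (8.995 − 1)/40.74 + (2.099 − 1)/4.529 = 1.645
NF = 10 log₁₀(1.645) = 2.16 dB

2.16 dB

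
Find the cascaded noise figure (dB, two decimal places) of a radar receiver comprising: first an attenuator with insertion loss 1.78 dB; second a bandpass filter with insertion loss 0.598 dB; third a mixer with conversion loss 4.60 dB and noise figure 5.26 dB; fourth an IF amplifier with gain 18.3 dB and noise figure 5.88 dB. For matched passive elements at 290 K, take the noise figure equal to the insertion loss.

13.04 dB

Convert to linear (a loss of L dB is a gain of −L dB): F_i = 10^(NF_i/10), G_i = 10^(G_i,dB/10)
  Stage 1: F_1 = 10^(1.78/10) = 1.507, G_1 = 10^(−1.78/10) = 0.6637
  Stage 2: F_2 = 10^(0.598/10) = 1.148, G_2 = 10^(−0.598/10) = 0.8714
  Stage 3: F_3 = 10^(5.26/10) = 3.357, G_3 = 10^(−4.60/10) = 0.3467
  Stage 4: F_4 = 10^(5.88/10) = 3.873, G_4 = 10^(18.3/10) = 67.61
Friis cascade:
  F = 1.507 + (1.148 − 1)/0.6637 + (3.357 − 1)/0.5784 + (3.873 − 1)/0.2005 = 20.13
NF = 10 log₁₀(20.13) = 13.04 dB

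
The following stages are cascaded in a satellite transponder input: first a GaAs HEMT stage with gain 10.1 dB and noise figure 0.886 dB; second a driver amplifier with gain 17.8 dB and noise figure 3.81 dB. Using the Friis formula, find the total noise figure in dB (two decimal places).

1.35 dB

Convert to linear (a loss of L dB is a gain of −L dB): F_i = 10^(NF_i/10), G_i = 10^(G_i,dB/10)
  Stage 1: F_1 = 10^(0.886/10) = 1.226, G_1 = 10^(10.1/10) = 10.23
  Stage 2: F_2 = 10^(3.81/10) = 2.404, G_2 = 10^(17.8/10) = 60.26
Friis cascade:
  F = 1.226 + (2.404 − 1)/10.23 = 1.364
NF = 10 log₁₀(1.364) = 1.35 dB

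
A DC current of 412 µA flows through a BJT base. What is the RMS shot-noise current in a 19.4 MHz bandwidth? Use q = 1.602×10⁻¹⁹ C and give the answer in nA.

50.6 nA

I_n = √(2qI·B)
2qI·B = 2 × 1.602×10⁻¹⁹ × 4.12×10⁻⁴ × 1.94×10⁷ = 2.56×10⁻¹⁵ A²
I_n = √(2.56×10⁻¹⁵) = 5.06×10⁻⁸ A = 50.6 nA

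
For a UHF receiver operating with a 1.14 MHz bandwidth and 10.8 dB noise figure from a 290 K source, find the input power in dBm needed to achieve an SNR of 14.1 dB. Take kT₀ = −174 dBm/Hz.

Sensitivity = −174 + 10 log₁₀(B) + NF + SNR_min
= −174 + 60.57 + 10.8 + 14.1
= −88.53 dBm → −88.5 dBm

−88.5 dBm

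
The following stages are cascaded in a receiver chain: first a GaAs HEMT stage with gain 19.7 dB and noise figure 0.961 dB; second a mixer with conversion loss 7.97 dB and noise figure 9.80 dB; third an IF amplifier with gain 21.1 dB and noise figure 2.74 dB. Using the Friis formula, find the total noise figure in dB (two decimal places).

1.46 dB

Convert to linear (a loss of L dB is a gain of −L dB): F_i = 10^(NF_i/10), G_i = 10^(G_i,dB/10)
  Stage 1: F_1 = 10^(0.961/10) = 1.248, G_1 = 10^(19.7/10) = 93.33
  Stage 2: F_2 = 10^(9.80/10) = 9.550, G_2 = 10^(−7.97/10) = 0.1596
  Stage 3: F_3 = 10^(2.74/10) = 1.879, G_3 = 10^(21.1/10) = 128.8
Friis cascade:
  F = 1.248 + (9.550 − 1)/93.33 + (1.879 − 1)/14.89 = 1.398
NF = 10 log₁₀(1.398) = 1.46 dB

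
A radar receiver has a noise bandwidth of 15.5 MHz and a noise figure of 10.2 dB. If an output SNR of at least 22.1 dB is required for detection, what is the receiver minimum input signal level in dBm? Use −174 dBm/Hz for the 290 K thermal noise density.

−69.8 dBm

Sensitivity = −174 + 10 log₁₀(B) + NF + SNR_min
= −174 + 71.9 + 10.2 + 22.1
= −69.8 dBm → −69.8 dBm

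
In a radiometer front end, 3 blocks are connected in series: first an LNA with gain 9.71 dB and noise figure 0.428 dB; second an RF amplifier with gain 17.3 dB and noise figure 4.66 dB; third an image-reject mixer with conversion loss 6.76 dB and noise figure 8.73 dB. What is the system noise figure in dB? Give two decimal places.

1.21 dB

Convert to linear (a loss of L dB is a gain of −L dB): F_i = 10^(NF_i/10), G_i = 10^(G_i,dB/10)
  Stage 1: F_1 = 10^(0.428/10) = 1.104, G_1 = 10^(9.71/10) = 9.354
  Stage 2: F_2 = 10^(4.66/10) = 2.924, G_2 = 10^(17.3/10) = 53.70
  Stage 3: F_3 = 10^(8.73/10) = 7.464, G_3 = 10^(−6.76/10) = 0.2109
Friis cascade:
  F = 1.104 + (2.924 − 1)/9.354 + (7.464 − 1)/502.3 = 1.322
NF = 10 log₁₀(1.322) = 1.21 dB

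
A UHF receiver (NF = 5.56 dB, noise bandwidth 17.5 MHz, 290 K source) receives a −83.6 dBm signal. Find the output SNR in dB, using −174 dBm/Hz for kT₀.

Noise floor: N = −174 + 10 log₁₀(B) + NF
10 log₁₀(1.75×10⁷) = 72.43 dB
N = −174 + 72.43 + 5.56 = −96.01 dBm
SNR = P_sig − N = −83.6 − (−96.01) = 12.41 dB → 12.4 dB

12.4 dB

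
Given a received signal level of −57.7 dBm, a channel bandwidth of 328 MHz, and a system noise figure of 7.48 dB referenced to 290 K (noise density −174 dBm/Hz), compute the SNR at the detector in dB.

Noise floor: N = −174 + 10 log₁₀(B) + NF
10 log₁₀(3.28×10⁸) = 85.16 dB
N = −174 + 85.16 + 7.48 = −81.36 dBm
SNR = P_sig − N = −57.7 − (−81.36) = 23.66 dB → 23.7 dB

23.7 dB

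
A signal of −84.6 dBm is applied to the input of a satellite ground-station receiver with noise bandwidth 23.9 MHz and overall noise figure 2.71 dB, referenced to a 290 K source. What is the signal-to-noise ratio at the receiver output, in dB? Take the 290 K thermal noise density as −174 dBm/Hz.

Noise floor: N = −174 + 10 log₁₀(B) + NF
10 log₁₀(2.39×10⁷) = 73.78 dB
N = −174 + 73.78 + 2.71 = −97.51 dBm
SNR = P_sig − N = −84.6 − (−97.51) = 12.91 dB → 12.9 dB

12.9 dB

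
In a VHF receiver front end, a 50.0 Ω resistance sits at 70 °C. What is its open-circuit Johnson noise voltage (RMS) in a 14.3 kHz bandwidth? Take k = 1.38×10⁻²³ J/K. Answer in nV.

116 nV

T = 70 °C + 273.15 = 343.15 K
V_n = √(4kTRB)
4kTRB = 4 × 1.38×10⁻²³ × 343.15 × 5.00×10¹ × 1.43×10⁴ = 1.35×10⁻¹⁴ V²
V_n = √(1.35×10⁻¹⁴) = 1.16×10⁻⁷ V = 116 nV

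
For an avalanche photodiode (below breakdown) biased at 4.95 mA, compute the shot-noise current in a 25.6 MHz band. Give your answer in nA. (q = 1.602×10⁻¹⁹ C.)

I_n = √(2qI·B)
2qI·B = 2 × 1.602×10⁻¹⁹ × 4.95×10⁻³ × 2.56×10⁷ = 4.06×10⁻¹⁴ A²
I_n = √(4.06×10⁻¹⁴) = 2.01×10⁻⁷ A = 201 nA

201 nA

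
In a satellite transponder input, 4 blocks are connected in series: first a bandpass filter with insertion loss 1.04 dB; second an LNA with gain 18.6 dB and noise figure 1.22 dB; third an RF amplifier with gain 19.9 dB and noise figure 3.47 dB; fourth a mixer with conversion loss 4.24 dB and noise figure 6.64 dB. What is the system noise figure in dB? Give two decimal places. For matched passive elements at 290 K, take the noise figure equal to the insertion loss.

Convert to linear (a loss of L dB is a gain of −L dB): F_i = 10^(NF_i/10), G_i = 10^(G_i,dB/10)
  Stage 1: F_1 = 10^(1.04/10) = 1.271, G_1 = 10^(−1.04/10) = 0.7870
  Stage 2: F_2 = 10^(1.22/10) = 1.324, G_2 = 10^(18.6/10) = 72.44
  Stage 3: F_3 = 10^(3.47/10) = 2.223, G_3 = 10^(19.9/10) = 97.72
  Stage 4: F_4 = 10^(6.64/10) = 4.613, G_4 = 10^(−4.24/10) = 0.3767
Friis cascade:
  F = 1.271 + (1.324 − 1)/0.7870 + (2.223 − 1)/57.02 + (4.613 − 1)/5572 = 1.705
NF = 10 log₁₀(1.705) = 2.32 dB

2.32 dB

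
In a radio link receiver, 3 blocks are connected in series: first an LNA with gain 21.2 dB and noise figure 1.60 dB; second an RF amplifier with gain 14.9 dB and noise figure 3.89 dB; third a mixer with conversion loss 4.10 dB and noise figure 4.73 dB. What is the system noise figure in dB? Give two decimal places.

1.63 dB

Convert to linear (a loss of L dB is a gain of −L dB): F_i = 10^(NF_i/10), G_i = 10^(G_i,dB/10)
  Stage 1: F_1 = 10^(1.60/10) = 1.445, G_1 = 10^(21.2/10) = 131.8
  Stage 2: F_2 = 10^(3.89/10) = 2.449, G_2 = 10^(14.9/10) = 30.90
  Stage 3: F_3 = 10^(4.73/10) = 2.972, G_3 = 10^(−4.10/10) = 0.3890
Friis cascade:
  F = 1.445 + (2.449 − 1)/131.8 + (2.972 − 1)/4074 = 1.457
NF = 10 log₁₀(1.457) = 1.63 dB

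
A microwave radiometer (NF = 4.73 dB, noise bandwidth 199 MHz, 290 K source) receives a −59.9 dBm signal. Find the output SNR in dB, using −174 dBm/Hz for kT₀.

Noise floor: N = −174 + 10 log₁₀(B) + NF
10 log₁₀(1.99×10⁸) = 82.99 dB
N = −174 + 82.99 + 4.73 = −86.28 dBm
SNR = P_sig − N = −59.9 − (−86.28) = 26.38 dB → 26.4 dB

26.4 dB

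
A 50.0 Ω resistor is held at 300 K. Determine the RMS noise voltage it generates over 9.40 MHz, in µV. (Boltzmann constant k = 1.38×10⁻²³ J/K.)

2.79 µV

V_n = √(4kTRB)
4kTRB = 4 × 1.38×10⁻²³ × 300 × 5.00×10¹ × 9.40×10⁶ = 7.78×10⁻¹² V²
V_n = √(7.78×10⁻¹²) = 2.79×10⁻⁶ V = 2.79 µV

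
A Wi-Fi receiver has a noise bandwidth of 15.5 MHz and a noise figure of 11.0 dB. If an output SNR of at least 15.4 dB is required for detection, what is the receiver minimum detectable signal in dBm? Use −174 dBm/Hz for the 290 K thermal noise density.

Sensitivity = −174 + 10 log₁₀(B) + NF + SNR_min
= −174 + 71.9 + 11.0 + 15.4
= −75.7 dBm → −75.7 dBm

−75.7 dBm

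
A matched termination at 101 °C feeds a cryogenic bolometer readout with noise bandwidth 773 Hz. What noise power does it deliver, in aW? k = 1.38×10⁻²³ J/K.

3.99 aW

T = 101 °C + 273.15 = 374.15 K
P_n = kTB = 1.38×10⁻²³ × 374.15 × 7.73×10² = 3.99×10⁻¹⁸ W = 3.99 aW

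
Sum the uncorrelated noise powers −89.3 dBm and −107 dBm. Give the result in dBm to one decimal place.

−89.2 dBm

Convert to linear, add, convert back:
P₁ = 1.17×10⁻¹² W, P₂ = 2.00×10⁻¹⁴ W
P_tot = 1.19×10⁻¹² W → 10 log₁₀(P_tot / 10⁻³) = −89.2 dBm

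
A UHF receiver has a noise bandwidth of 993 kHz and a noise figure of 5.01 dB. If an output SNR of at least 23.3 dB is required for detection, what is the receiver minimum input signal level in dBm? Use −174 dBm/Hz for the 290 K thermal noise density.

−85.7 dBm

Sensitivity = −174 + 10 log₁₀(B) + NF + SNR_min
= −174 + 59.97 + 5.01 + 23.3
= −85.72 dBm → −85.7 dBm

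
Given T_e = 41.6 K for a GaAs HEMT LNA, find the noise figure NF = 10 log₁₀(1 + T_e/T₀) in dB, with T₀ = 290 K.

F = 1 + T_e/T₀ = 1 + 41.6/290 = 1.14345
NF = 10 log₁₀(1.14345) = 0.582 dB

0.582 dB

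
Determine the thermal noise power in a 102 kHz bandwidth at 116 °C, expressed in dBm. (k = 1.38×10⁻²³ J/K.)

−122.6 dBm

T = 116 °C + 273.15 = 389.15 K
P_n = kTB = 1.38×10⁻²³ × 389.15 × 1.02×10⁵ = 5.48×10⁻¹⁶ W
In dBm: 10 log₁₀(5.48×10⁻¹⁶ / 10⁻³) = −122.6 dBm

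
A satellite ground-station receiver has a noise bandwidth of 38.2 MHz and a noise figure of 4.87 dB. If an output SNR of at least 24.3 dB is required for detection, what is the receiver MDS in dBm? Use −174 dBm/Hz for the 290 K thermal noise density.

−69.0 dBm

Sensitivity = −174 + 10 log₁₀(B) + NF + SNR_min
= −174 + 75.82 + 4.87 + 24.3
= −69.01 dBm → −69.0 dBm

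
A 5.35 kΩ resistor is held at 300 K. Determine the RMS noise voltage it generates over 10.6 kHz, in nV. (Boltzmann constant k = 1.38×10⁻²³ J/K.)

V_n = √(4kTRB)
4kTRB = 4 × 1.38×10⁻²³ × 300 × 5.35×10³ × 1.06×10⁴ = 9.39×10⁻¹³ V²
V_n = √(9.39×10⁻¹³) = 9.69×10⁻⁷ V = 969 nV

969 nV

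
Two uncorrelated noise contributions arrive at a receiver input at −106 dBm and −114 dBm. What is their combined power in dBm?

Convert to linear, add, convert back:
P₁ = 2.51×10⁻¹⁴ W, P₂ = 3.98×10⁻¹⁵ W
P_tot = 2.91×10⁻¹⁴ W → 10 log₁₀(P_tot / 10⁻³) = −105.4 dBm

−105.4 dBm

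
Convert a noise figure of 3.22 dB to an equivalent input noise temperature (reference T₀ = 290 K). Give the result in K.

319 K

F = 10^(3.22/10) = 2.09894
T_e = (F − 1)·T₀ = (2.09894 − 1) × 290 = 319 K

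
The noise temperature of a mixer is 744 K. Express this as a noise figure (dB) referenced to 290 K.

F = 1 + T_e/T₀ = 1 + 744/290 = 3.56552
NF = 10 log₁₀(3.56552) = 5.52 dB

5.52 dB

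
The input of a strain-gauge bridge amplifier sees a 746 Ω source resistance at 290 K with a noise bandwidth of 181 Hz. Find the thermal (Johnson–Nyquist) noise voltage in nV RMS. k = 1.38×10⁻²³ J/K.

46.5 nV

V_n = √(4kTRB)
4kTRB = 4 × 1.38×10⁻²³ × 290 × 7.46×10² × 1.81×10² = 2.16×10⁻¹⁵ V²
V_n = √(2.16×10⁻¹⁵) = 4.65×10⁻⁸ V = 46.5 nV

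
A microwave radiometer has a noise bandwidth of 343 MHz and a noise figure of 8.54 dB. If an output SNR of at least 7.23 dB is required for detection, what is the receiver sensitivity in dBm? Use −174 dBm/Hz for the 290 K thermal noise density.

Sensitivity = −174 + 10 log₁₀(B) + NF + SNR_min
= −174 + 85.35 + 8.54 + 7.23
= −72.88 dBm → −72.9 dBm

−72.9 dBm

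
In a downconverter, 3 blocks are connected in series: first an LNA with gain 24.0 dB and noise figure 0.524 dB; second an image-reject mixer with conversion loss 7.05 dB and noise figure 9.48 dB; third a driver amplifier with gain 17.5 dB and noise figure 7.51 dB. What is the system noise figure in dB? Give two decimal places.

Convert to linear (a loss of L dB is a gain of −L dB): F_i = 10^(NF_i/10), G_i = 10^(G_i,dB/10)
  Stage 1: F_1 = 10^(0.524/10) = 1.128, G_1 = 10^(24.0/10) = 251.2
  Stage 2: F_2 = 10^(9.48/10) = 8.872, G_2 = 10^(−7.05/10) = 0.1972
  Stage 3: F_3 = 10^(7.51/10) = 5.636, G_3 = 10^(17.5/10) = 56.23
Friis cascade:
  F = 1.128 + (8.872 − 1)/251.2 + (5.636 − 1)/49.55 = 1.253
NF = 10 log₁₀(1.253) = 0.98 dB

0.98 dB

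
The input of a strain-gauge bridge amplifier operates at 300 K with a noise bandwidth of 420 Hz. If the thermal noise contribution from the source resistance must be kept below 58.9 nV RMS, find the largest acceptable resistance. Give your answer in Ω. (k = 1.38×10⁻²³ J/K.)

499 Ω

Johnson–Nyquist: V_n = √(4kTRB) ⇒ R = V_n² / (4kTB)
4kTB = 4 × 1.38×10⁻²³ × 300 × 4.20×10² = 6.96×10⁻¹⁸
R = (5.89×10⁻⁸)² / 6.96×10⁻¹⁸ = 4.99×10² Ω = 499 Ω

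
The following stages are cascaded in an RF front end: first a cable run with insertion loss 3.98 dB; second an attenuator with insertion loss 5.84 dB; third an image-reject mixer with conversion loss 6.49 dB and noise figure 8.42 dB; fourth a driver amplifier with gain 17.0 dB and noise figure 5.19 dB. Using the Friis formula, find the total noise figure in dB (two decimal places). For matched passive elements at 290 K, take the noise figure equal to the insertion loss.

22.18 dB

Convert to linear (a loss of L dB is a gain of −L dB): F_i = 10^(NF_i/10), G_i = 10^(G_i,dB/10)
  Stage 1: F_1 = 10^(3.98/10) = 2.500, G_1 = 10^(−3.98/10) = 0.3999
  Stage 2: F_2 = 10^(5.84/10) = 3.837, G_2 = 10^(−5.84/10) = 0.2606
  Stage 3: F_3 = 10^(8.42/10) = 6.950, G_3 = 10^(−6.49/10) = 0.2244
  Stage 4: F_4 = 10^(5.19/10) = 3.304, G_4 = 10^(17.0/10) = 50.12
Friis cascade:
  F = 2.500 + (3.837 − 1)/0.3999 + (6.950 − 1)/0.1042 + (3.304 − 1)/0.02339 = 165.2
NF = 10 log₁₀(165.2) = 22.18 dB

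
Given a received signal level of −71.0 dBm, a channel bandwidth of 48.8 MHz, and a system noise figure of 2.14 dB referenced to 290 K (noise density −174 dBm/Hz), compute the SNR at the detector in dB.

Noise floor: N = −174 + 10 log₁₀(B) + NF
10 log₁₀(4.88×10⁷) = 76.88 dB
N = −174 + 76.88 + 2.14 = −94.98 dBm
SNR = P_sig − N = −71.0 − (−94.98) = 23.98 dB → 24.0 dB

24.0 dB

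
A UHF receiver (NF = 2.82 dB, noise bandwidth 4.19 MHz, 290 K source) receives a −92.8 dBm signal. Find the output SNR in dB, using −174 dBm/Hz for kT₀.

12.2 dB

Noise floor: N = −174 + 10 log₁₀(B) + NF
10 log₁₀(4.19×10⁶) = 66.22 dB
N = −174 + 66.22 + 2.82 = −104.96 dBm
SNR = P_sig − N = −92.8 − (−104.96) = 12.16 dB → 12.2 dB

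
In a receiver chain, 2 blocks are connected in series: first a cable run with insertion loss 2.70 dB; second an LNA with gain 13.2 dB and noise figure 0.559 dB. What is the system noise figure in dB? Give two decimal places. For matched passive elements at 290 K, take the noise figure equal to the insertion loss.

3.26 dB

Convert to linear (a loss of L dB is a gain of −L dB): F_i = 10^(NF_i/10), G_i = 10^(G_i,dB/10)
  Stage 1: F_1 = 10^(2.70/10) = 1.862, G_1 = 10^(−2.70/10) = 0.5370
  Stage 2: F_2 = 10^(0.559/10) = 1.137, G_2 = 10^(13.2/10) = 20.89
Friis cascade:
  F = 1.862 + (1.137 − 1)/0.5370 = 2.118
NF = 10 log₁₀(2.118) = 3.26 dB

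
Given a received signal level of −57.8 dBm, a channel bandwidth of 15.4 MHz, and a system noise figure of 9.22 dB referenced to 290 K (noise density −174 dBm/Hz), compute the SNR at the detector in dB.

Noise floor: N = −174 + 10 log₁₀(B) + NF
10 log₁₀(1.54×10⁷) = 71.88 dB
N = −174 + 71.88 + 9.22 = −92.90 dBm
SNR = P_sig − N = −57.8 − (−92.90) = 35.10 dB → 35.1 dB

35.1 dB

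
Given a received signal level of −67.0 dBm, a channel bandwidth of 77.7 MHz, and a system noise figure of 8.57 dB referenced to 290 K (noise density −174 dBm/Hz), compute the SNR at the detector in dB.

Noise floor: N = −174 + 10 log₁₀(B) + NF
10 log₁₀(7.77×10⁷) = 78.9 dB
N = −174 + 78.9 + 8.57 = −86.53 dBm
SNR = P_sig − N = −67.0 − (−86.53) = 19.53 dB → 19.5 dB

19.5 dB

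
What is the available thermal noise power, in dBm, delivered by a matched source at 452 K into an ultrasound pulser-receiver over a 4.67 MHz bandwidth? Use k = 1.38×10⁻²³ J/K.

−105.4 dBm

P_n = kTB = 1.38×10⁻²³ × 452 × 4.67×10⁶ = 2.91×10⁻¹⁴ W
In dBm: 10 log₁₀(2.91×10⁻¹⁴ / 10⁻³) = −105.4 dBm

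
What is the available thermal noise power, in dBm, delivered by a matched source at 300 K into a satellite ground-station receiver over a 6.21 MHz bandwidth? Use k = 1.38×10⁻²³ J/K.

−105.9 dBm

P_n = kTB = 1.38×10⁻²³ × 300 × 6.21×10⁶ = 2.57×10⁻¹⁴ W
In dBm: 10 log₁₀(2.57×10⁻¹⁴ / 10⁻³) = −105.9 dBm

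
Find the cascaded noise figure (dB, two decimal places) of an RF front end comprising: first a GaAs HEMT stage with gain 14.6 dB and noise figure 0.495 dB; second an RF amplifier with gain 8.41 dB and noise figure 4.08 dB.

Convert to linear (a loss of L dB is a gain of −L dB): F_i = 10^(NF_i/10), G_i = 10^(G_i,dB/10)
  Stage 1: F_1 = 10^(0.495/10) = 1.121, G_1 = 10^(14.6/10) = 28.84
  Stage 2: F_2 = 10^(4.08/10) = 2.559, G_2 = 10^(8.41/10) = 6.934
Friis cascade:
  F = 1.121 + (2.559 − 1)/28.84 = 1.175
NF = 10 log₁₀(1.175) = 0.70 dB

0.70 dB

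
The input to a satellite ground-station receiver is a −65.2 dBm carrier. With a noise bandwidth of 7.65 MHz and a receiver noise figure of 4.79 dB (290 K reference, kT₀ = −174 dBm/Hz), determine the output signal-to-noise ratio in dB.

35.2 dB

Noise floor: N = −174 + 10 log₁₀(B) + NF
10 log₁₀(7.65×10⁶) = 68.84 dB
N = −174 + 68.84 + 4.79 = −100.37 dBm
SNR = P_sig − N = −65.2 − (−100.37) = 35.17 dB → 35.2 dB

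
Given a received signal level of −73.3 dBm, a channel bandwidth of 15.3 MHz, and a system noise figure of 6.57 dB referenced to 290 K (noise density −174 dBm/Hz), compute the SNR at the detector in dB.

22.3 dB

Noise floor: N = −174 + 10 log₁₀(B) + NF
10 log₁₀(1.53×10⁷) = 71.85 dB
N = −174 + 71.85 + 6.57 = −95.58 dBm
SNR = P_sig − N = −73.3 − (−95.58) = 22.28 dB → 22.3 dB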